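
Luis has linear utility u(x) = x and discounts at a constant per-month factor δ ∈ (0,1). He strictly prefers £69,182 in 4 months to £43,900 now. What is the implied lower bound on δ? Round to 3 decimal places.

Under u(x) = x this choice says 43900 < δ^4·69182.
So δ^4 > 43900/69182 = 0.63456; taking the 4th root of both positive sides preserves the inequality.
δ > (43900/69182)^(1/4) ≈ 0.893.

δ > 0.893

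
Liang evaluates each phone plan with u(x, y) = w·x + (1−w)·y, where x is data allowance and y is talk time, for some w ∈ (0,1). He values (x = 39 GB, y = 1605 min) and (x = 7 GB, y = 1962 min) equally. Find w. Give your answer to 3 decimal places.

u(39,1605) = u(7,1962) means w·39 + (1−w)·1605 = w·7 + (1−w)·1962.
w·(39−7) = (1−w)·(1962−1605), i.e. w·32 = (1−w)·357.
Hence w = 357/(32+357) = 357/389 = 0.918.

w = 0.918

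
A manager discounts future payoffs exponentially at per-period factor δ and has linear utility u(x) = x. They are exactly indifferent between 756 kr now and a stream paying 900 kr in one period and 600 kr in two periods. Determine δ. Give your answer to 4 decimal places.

Equating present values: 756 = 900δ + 600δ².
That is, 600δ² + 900δ − 756 = 0, a quadratic in δ.
By the quadratic formula (taking the positive root), δ = (−900 + √2624400.00) / 1200 ≈ 0.6000.

δ ≈ 0.6000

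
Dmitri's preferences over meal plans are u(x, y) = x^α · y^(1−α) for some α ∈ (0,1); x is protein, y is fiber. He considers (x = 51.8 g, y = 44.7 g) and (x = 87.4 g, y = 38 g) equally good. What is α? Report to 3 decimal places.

α ≈ 0.237

Indifference: 51.8^α · 44.7^(1−α) = 87.4^α · 38^(1−α).
(51.8/87.4)^α = (38/44.7)^(1−α); take logs: α·ln(51.8/87.4) = (1−α)·ln(38/44.7), i.e. α·-0.523105 = (1−α)·-0.162387.
So α/(1−α) = (-0.162387)/(-0.523105) = 0.310429, and α = 0.310429/1.310429 ≈ 0.237.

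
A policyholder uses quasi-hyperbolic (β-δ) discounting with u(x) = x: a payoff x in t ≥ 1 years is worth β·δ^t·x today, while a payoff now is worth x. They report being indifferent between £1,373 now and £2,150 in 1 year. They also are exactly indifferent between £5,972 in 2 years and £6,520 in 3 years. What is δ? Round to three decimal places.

δ ≈ 0.916

Both payoffs in the second observation are in the future, so β drops out: δ^2·5972 = δ^3·6520 ⇒ δ = 5972/6520 = 0.91595.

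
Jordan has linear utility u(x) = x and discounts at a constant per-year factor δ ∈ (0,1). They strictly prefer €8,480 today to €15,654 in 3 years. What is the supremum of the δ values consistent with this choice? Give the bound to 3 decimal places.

Comparing present values: 8480 > δ^3·15654.
So δ^3 < 8480/15654 = 0.54171; taking the cube root of both positive sides preserves the inequality.
δ < 0.54171^(1/3) = 0.815.

δ < 0.815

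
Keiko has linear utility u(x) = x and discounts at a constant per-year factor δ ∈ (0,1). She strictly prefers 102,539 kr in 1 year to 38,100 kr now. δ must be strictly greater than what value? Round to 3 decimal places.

Comparing present values: 38100 < δ·102539.
So δ > 38100/102539 = 0.37157.

δ > 0.372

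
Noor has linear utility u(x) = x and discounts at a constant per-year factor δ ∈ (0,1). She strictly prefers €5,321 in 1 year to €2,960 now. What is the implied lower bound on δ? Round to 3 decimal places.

δ > 0.556

The preference means 2960 < δ·5321.
So δ > 2960/5321 = 0.55629.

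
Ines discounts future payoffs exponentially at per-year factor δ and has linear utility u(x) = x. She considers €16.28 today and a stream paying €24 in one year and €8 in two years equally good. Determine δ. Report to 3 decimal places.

δ ≈ 0.570

Equating present values: 16.28 = 24δ + 8δ².
That is, 8δ² + 24δ − 16.28 = 0, a quadratic in δ.
By the quadratic formula (taking the positive root), δ = (−24 + √1096.96) / 16 ≈ 0.570.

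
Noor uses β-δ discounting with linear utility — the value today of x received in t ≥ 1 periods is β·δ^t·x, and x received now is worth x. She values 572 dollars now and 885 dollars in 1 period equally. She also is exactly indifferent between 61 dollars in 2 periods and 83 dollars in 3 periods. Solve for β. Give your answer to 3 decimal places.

The second indifference involves only future payoffs, so β cancels: β·δ^2·61 = β·δ^3·83, giving δ = 61/83 = 0.73494.
Now use the now-vs-future pair: 572 = β·δ·885 gives β = 572/(0.73494·885) ≈ 0.879.

β ≈ 0.879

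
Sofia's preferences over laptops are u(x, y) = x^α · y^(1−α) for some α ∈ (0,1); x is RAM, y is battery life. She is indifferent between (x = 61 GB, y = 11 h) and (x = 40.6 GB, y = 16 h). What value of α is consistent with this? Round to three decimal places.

Set the two utilities equal: 61^α·11^(1−α) = 40.6^α·16^(1−α).
(61/40.6)^α = (16/11)^(1−α); take logs: α·ln(61/40.6) = (1−α)·ln(16/11), i.e. α·0.407106 = (1−α)·0.374693.
Thus α·(0.781799) = 0.374693, so α = 0.374693/0.781799 ≈ 0.479.

α ≈ 0.479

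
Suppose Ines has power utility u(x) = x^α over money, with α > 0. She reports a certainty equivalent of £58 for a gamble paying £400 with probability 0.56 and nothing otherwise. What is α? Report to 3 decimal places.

α ≈ 0.300

Since u(0) = 0, the lottery's EU is 0.56·400^α.
Equating: 58^α = 0.56·400^α, i.e. 0.1450^α = 0.56.
α = ln(0.56) / ln(58/400) = -0.579818/-1.931022 ≈ 0.300.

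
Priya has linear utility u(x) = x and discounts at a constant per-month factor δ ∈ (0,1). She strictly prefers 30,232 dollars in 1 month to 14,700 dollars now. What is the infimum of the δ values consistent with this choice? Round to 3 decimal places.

The preference means 14700 < δ·30232.
Dividing through by 30232 gives δ > 0.48624.

δ > 0.486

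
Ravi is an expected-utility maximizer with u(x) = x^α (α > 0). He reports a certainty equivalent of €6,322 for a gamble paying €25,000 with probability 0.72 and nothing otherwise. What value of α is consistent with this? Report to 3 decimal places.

Since u(0) = 0, the lottery's EU is 0.72·25000^α.
Equating: 6322^α = 0.72·25000^α, i.e. 0.2529^α = 0.72.
Take logs: α = ln 0.72 / ln(6322/25000) ≈ 0.23894.

α ≈ 0.239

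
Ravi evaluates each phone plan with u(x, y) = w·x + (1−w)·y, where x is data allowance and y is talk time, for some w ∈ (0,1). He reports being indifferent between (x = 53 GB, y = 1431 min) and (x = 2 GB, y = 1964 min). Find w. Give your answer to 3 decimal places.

w = 0.913

Indifference: w·53 + (1−w)·1431 = w·2 + (1−w)·1964.
Collecting terms: w·51 = (1−w)·533.
Hence w = 533/(51+533) = 533/584 = 0.913.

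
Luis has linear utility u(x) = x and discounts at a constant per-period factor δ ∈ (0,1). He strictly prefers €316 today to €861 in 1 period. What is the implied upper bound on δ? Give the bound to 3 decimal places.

The preference means 316 > δ·861.
Dividing through by 861 gives δ < 0.36702.

δ < 0.367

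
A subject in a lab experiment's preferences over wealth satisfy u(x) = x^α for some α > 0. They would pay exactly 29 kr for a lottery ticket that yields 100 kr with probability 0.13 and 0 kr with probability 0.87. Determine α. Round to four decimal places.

α ≈ 1.6482

Since u(0) = 0, the lottery's EU is 0.13·100^α.
Equating: 29^α = 0.13·100^α, i.e. 0.2900^α = 0.13.
Take logs: α = ln 0.13 / ln(29/100) ≈ 1.648165.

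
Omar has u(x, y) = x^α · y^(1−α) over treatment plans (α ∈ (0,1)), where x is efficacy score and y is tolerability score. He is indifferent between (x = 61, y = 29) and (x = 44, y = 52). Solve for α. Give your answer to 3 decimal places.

α ≈ 0.641

Indifference: 61^α · 29^(1−α) = 44^α · 52^(1−α).
Taking logs: α·ln 61 + (1−α)·ln 29 = α·ln 44 + (1−α)·ln 52, i.e. α·0.326684 = (1−α)·0.583948.
Thus α·(0.910632) = 0.583948, so α = 0.583948/0.910632 ≈ 0.641.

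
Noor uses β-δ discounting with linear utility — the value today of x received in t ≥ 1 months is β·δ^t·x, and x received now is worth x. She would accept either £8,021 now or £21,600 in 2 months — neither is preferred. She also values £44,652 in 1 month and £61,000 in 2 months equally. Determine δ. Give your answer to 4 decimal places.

Both payoffs in the second observation are in the future, so β drops out: δ^1·44652 = δ^2·61000 ⇒ δ = 44652/61000 = 0.73200.

δ ≈ 0.7320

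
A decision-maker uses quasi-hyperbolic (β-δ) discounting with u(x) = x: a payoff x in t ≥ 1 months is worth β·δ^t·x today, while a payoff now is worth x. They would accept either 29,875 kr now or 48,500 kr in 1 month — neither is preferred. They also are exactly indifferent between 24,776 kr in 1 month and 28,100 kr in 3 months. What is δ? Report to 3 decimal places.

δ ≈ 0.939

Both payoffs in the second observation are in the future, so β drops out: δ^1·24776 = δ^3·28100 ⇒ δ^2 = 24776/28100 = 0.88171, so δ = 0.93899.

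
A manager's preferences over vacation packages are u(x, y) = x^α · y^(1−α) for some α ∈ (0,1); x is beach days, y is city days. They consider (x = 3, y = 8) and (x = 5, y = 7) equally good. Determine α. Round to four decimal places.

Set the two utilities equal: 3^α·8^(1−α) = 5^α·7^(1−α).
(3/5)^α = (7/8)^(1−α); take logs: α·ln(3/5) = (1−α)·ln(7/8), i.e. α·-0.5108256 = (1−α)·-0.1335314.
So α/(1−α) = (-0.1335314)/(-0.5108256) = 0.2614031, and α = 0.2614031/1.2614031 ≈ 0.2072.

α ≈ 0.2072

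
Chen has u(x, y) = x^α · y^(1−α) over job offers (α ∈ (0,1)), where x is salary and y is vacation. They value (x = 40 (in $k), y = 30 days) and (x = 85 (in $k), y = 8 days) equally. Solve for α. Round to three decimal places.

Set the two utilities equal: 40^α·30^(1−α) = 85^α·8^(1−α).
Taking logs: α·ln 40 + (1−α)·ln 30 = α·ln 85 + (1−α)·ln 8, i.e. α·-0.753772 = (1−α)·-1.321756.
With A = -0.753772 and B = -1.321756: α·A = (1−α)·B, so α = B/(A+B) = -1.321756/-2.075528 ≈ 0.637.

α ≈ 0.637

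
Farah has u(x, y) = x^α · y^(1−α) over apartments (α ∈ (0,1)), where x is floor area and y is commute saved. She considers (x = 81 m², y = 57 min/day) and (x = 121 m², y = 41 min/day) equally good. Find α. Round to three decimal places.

The Cobb–Douglas utilities coincide, so 81^α·57^(1−α) = 121^α·41^(1−α).
(81/121)^α = (41/57)^(1−α); take logs: α·ln(81/121) = (1−α)·ln(41/57), i.e. α·-0.401341 = (1−α)·-0.329479.
Thus α·(-0.730820) = -0.329479, so α = -0.329479/-0.730820 ≈ 0.451.

α ≈ 0.451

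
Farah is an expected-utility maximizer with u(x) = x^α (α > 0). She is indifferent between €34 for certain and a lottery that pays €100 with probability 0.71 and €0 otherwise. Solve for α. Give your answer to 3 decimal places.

α ≈ 0.317

EU(lottery) = 0.71·100^α + 0.29·0 = 0.71·100^α.
Setting u(34) equal to that: 34^α = 0.71·100^α ⇒ (34/100)^α = 0.71.
Take logs: α = ln 0.71 / ln(34/100) ≈ 0.31747.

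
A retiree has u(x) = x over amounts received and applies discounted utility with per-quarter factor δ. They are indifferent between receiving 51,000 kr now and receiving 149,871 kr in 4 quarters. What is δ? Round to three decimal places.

δ ≈ 0.764

The payoff in 4 quarters is discounted by δ^4, so u(51000) = δ^4·u(149871) and δ^4 = u(51000)/u(149871).
With u(x) = x: δ^4 = 51000/149871 = 0.34029.
So δ = 0.34029^(1/4) ≈ 0.764.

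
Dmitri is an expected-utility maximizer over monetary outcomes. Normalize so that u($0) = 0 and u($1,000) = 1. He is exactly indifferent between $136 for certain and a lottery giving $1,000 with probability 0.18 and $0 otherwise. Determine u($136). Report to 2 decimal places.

By the standard-gamble method, u($136) is just the indifference probability on the best outcome: 0.18.

0.18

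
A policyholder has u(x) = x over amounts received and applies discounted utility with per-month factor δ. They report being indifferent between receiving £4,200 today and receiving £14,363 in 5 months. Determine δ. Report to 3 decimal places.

δ ≈ 0.782

Equating discounted utilities: u(4200) = δ^5·u(14363) ⇒ δ^5 = u(4200)/u(14363).
With u(x) = x: δ^5 = 4200/14363 = 0.29242.
Hence δ = (0.29242)^(1/5) = 0.78199.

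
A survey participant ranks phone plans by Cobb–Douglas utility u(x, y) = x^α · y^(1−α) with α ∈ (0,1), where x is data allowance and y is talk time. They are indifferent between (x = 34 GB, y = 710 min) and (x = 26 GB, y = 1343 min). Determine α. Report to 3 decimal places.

α ≈ 0.704

The Cobb–Douglas utilities coincide, so 34^α·710^(1−α) = 26^α·1343^(1−α).
(34/26)^α = (1343/710)^(1−α); take logs: α·ln(34/26) = (1−α)·ln(1343/710), i.e. α·0.268264 = (1−α)·0.637396.
So α/(1−α) = (0.637396)/(0.268264) = 2.376003, and α = 2.376003/3.376003 ≈ 0.704.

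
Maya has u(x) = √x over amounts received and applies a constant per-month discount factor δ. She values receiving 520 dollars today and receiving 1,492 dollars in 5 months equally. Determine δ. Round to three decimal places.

Equating discounted utilities: u(520) = δ^5·u(1492) ⇒ δ^5 = u(520)/u(1492).
With u(x) = √x: δ^5 = √520/√1492 = √(520/1492) = 0.59036.
So δ = 0.59036^(1/5) ≈ 0.900.

δ ≈ 0.900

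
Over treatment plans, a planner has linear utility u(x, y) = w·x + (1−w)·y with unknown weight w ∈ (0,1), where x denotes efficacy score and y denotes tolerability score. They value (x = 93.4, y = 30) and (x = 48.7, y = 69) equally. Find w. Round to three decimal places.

w = 0.466

Equating utilities: w·93.4 + (1−w)·30 = w·48.7 + (1−w)·69.
Collecting terms: w·44.7 = (1−w)·39.
So w/(1−w) = 39/44.7 = 0.8725, giving w = 39/(44.7+39) = 0.466.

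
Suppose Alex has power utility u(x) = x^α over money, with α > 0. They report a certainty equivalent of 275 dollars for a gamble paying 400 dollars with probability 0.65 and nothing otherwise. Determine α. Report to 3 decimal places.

α ≈ 1.150

Since u(0) = 0, the lottery's EU is 0.65·400^α.
Equating: 275^α = 0.65·400^α, i.e. 0.6875^α = 0.65.
Taking logs: α·ln(275/400) = ln(0.65), so α = -0.430783 / -0.374693 ≈ 1.150.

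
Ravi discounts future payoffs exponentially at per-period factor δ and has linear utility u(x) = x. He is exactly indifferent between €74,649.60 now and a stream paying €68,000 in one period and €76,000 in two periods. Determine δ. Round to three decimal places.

Equating present values: 74649.60 = 68000δ + 76000δ².
So 76000δ² + 68000δ − 74649.60 = 0.
δ = (−68000 + √(68000² + 4·76000·74649.60)) / (2·76000) = (−68000 + √27317478400.00) / 152000 ≈ 0.640.

δ ≈ 0.640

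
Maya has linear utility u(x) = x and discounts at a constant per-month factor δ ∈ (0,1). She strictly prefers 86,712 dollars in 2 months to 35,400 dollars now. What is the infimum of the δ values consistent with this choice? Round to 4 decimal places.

Under u(x) = x this choice says 35400 < δ^2·86712.
Hence δ^2 > 35400/86712 = 0.40825, and x ↦ x^(1/2) is increasing on (0,∞).
δ > 0.40825^(1/2) = 0.6389.

δ > 0.6389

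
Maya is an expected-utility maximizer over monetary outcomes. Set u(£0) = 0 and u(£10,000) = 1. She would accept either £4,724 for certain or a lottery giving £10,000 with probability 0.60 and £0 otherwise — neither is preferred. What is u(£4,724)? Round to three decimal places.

By the standard-gamble method, u(£4,724) is just the indifference probability on the best outcome: 0.60.

0.600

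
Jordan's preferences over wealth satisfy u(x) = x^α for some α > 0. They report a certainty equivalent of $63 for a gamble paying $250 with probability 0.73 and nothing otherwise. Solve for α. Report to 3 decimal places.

α ≈ 0.228

EU(lottery) = 0.73·250^α + 0.27·0 = 0.73·250^α.
Indifference: 63^α = 0.73·250^α, so (63/250)^α = 0.73.
α = ln(0.73) / ln(63/250) = -0.314711/-1.378326 ≈ 0.228.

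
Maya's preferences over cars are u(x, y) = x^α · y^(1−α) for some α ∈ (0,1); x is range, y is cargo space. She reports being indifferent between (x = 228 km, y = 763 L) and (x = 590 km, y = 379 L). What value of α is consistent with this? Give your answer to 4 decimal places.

The Cobb–Douglas utilities coincide, so 228^α·763^(1−α) = 590^α·379^(1−α).
(228/590)^α = (379/763)^(1−α); take logs: α·ln(228/590) = (1−α)·ln(379/763), i.e. α·-0.9507769 = (1−α)·-0.6997218.
With A = -0.9507769 and B = -0.6997218: α·A = (1−α)·B, so α = B/(A+B) = -0.6997218/-1.6504987 ≈ 0.4239.

α ≈ 0.4239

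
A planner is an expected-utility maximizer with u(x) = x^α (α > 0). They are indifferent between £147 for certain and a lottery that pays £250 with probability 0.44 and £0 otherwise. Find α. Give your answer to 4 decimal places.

The lottery's expected utility is 0.44·u(250) + 0.56·u(0) = 0.44·250^α (since u(0) = 0 for α > 0).
Indifference: 147^α = 0.44·250^α, so (147/250)^α = 0.44.
Take logs: α = ln 0.44 / ln(147/250) ≈ 1.546020.

α ≈ 1.5460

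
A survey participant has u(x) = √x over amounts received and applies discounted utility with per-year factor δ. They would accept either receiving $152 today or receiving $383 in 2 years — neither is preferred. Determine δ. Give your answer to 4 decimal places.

The payoff in 2 years is discounted by δ^2, so u(152) = δ^2·u(383) and δ^2 = u(152)/u(383).
With u(x) = √x: δ^2 = √152/√383 = √(152/383) = 0.62997.
Hence δ = (0.62997)^(1/2) = 0.793709.

δ ≈ 0.7937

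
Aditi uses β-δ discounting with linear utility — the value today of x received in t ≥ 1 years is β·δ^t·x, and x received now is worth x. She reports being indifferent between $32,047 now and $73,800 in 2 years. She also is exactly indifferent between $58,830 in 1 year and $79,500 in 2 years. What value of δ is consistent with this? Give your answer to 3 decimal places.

δ ≈ 0.740

From the later pair, β·δ^1·58830 = β·δ^2·79500; dividing through, δ = 58830/79500 = 0.74000.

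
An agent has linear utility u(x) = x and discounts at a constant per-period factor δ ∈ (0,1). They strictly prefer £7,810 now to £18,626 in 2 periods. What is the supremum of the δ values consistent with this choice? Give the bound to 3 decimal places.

δ < 0.648

Under u(x) = x this choice says 7810 > δ^2·18626.
So δ^2 < 7810/18626 = 0.41931; taking the square root of both positive sides preserves the inequality.
δ < 0.41931^(1/2) = 0.648.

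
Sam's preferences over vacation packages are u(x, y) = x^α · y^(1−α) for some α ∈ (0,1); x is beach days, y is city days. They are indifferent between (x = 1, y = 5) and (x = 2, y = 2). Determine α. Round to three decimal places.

α ≈ 0.569

Set the two utilities equal: 1^α·5^(1−α) = 2^α·2^(1−α).
(1/2)^α = (2/5)^(1−α); take logs: α·ln(1/2) = (1−α)·ln(2/5), i.e. α·-0.693147 = (1−α)·-0.916291.
So α/(1−α) = (-0.916291)/(-0.693147) = 1.321929, and α = 1.321929/2.321929 ≈ 0.569.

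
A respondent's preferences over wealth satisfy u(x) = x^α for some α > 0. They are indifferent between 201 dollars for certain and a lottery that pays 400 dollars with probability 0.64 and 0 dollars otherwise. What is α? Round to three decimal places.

α ≈ 0.649

The lottery's expected utility is 0.64·u(400) + 0.36·u(0) = 0.64·400^α (since u(0) = 0 for α > 0).
Indifference: 201^α = 0.64·400^α, so (201/400)^α = 0.64.
Take logs: α = ln 0.64 / ln(201/400) ≈ 0.64852.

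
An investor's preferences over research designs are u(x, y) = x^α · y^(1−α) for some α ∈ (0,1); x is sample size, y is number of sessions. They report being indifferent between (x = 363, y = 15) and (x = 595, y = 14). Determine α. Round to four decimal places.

α ≈ 0.1225

Set the two utilities equal: 363^α·15^(1−α) = 595^α·14^(1−α).
Rearrange to (363/595)^α = (14/15)^(1−α) and take logs: α·-0.4941586 = (1−α)·-0.0689929.
With A = -0.4941586 and B = -0.0689929: α·A = (1−α)·B, so α = B/(A+B) = -0.0689929/-0.5631515 ≈ 0.1225.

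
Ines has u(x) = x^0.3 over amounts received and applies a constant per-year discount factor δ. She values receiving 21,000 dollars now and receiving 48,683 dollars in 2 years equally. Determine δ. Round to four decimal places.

The payoff in 2 years is discounted by δ^2, so u(21000) = δ^2·u(48683) and δ^2 = u(21000)/u(48683).
With u(x) = x^0.3: δ^2 = 21000^0.3/48683^0.3 = (21000/48683)^0.3 = 0.77706.
Hence δ = (0.77706)^(1/2) = 0.881508.

δ ≈ 0.8815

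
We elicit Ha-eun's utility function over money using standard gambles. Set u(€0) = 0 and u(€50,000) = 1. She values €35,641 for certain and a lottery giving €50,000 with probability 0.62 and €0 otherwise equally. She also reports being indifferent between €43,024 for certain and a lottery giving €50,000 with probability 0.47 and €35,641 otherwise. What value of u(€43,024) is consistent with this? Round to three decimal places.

0.799

First, u(€35,641) = 0.62·u(€50,000) + 0.38·u(€0) = 0.62.
Chaining: u(€43,024) = 0.47·1.00 + 0.53·0.62 = 0.7986.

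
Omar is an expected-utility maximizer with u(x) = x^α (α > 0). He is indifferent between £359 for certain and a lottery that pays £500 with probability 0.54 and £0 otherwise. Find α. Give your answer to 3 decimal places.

α ≈ 1.860

Since u(0) = 0, the lottery's EU is 0.54·500^α.
Setting u(359) equal to that: 359^α = 0.54·500^α ⇒ (359/500)^α = 0.54.
α = ln(0.54) / ln(359/500) = -0.616186/-0.331286 ≈ 1.860.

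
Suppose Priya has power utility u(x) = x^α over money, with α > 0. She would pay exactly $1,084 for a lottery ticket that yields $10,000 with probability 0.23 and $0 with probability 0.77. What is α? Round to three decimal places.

α ≈ 0.661

The lottery's expected utility is 0.23·u(10000) + 0.77·u(0) = 0.23·10000^α (since u(0) = 0 for α > 0).
Equating: 1084^α = 0.23·10000^α, i.e. 0.1084^α = 0.23.
Take logs: α = ln 0.23 / ln(1084/10000) ≈ 0.66144.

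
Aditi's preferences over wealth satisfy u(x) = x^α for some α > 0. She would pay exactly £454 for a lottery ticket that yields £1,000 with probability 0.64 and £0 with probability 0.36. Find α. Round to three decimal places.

α ≈ 0.565

The lottery's expected utility is 0.64·u(1000) + 0.36·u(0) = 0.64·1000^α (since u(0) = 0 for α > 0).
Indifference: 454^α = 0.64·1000^α, so (454/1000)^α = 0.64.
Take logs: α = ln 0.64 / ln(454/1000) ≈ 0.56516.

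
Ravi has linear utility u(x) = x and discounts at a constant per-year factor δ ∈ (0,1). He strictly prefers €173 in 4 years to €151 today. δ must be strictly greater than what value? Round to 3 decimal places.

The preference means 151 < δ^4·173.
So δ^4 > 151/173 = 0.87283; taking the 4th root of both positive sides preserves the inequality.
δ > 0.87283^(1/4) = 0.967.

δ > 0.967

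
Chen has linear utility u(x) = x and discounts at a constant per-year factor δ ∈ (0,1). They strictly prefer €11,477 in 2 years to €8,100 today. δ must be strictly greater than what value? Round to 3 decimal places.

Comparing present values: 8100 < δ^2·11477.
Hence δ^2 > 8100/11477 = 0.70576, and x ↦ x^(1/2) is increasing on (0,∞).
δ > (8100/11477)^(1/2) ≈ 0.840.

δ > 0.840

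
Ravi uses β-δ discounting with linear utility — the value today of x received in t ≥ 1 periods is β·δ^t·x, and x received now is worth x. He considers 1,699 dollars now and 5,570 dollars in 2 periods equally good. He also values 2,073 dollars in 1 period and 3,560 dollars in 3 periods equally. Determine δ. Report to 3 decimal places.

The second indifference involves only future payoffs, so β cancels: β·δ^1·2073 = β·δ^3·3560, giving δ^2 = 2073/3560 = 0.58230, so δ = 0.76309.

δ ≈ 0.763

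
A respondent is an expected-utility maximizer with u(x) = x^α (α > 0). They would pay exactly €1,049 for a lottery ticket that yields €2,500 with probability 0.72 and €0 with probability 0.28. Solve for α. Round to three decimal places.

α ≈ 0.378

EU(lottery) = 0.72·2500^α + 0.28·0 = 0.72·2500^α.
Equating: 1049^α = 0.72·2500^α, i.e. 0.4196^α = 0.72.
α = ln(0.72) / ln(1049/2500) = -0.328504/-0.868453 ≈ 0.378.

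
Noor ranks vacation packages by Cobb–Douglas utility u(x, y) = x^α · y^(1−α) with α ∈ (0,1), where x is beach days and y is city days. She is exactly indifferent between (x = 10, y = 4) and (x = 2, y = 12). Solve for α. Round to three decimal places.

α ≈ 0.406

Set the two utilities equal: 10^α·4^(1−α) = 2^α·12^(1−α).
(10/2)^α = (12/4)^(1−α); take logs: α·ln(10/2) = (1−α)·ln(12/4), i.e. α·1.609438 = (1−α)·1.098612.
Thus α·(2.708050) = 1.098612, so α = 1.098612/2.708050 ≈ 0.406.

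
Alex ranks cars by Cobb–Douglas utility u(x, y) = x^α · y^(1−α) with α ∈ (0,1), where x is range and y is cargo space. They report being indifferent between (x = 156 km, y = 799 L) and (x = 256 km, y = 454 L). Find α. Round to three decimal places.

Set the two utilities equal: 156^α·799^(1−α) = 256^α·454^(1−α).
Rearrange to (156/256)^α = (454/799)^(1−α) and take logs: α·-0.495321 = (1−α)·-0.565264.
So α/(1−α) = (-0.565264)/(-0.495321) = 1.141207, and α = 1.141207/2.141207 ≈ 0.533.

α ≈ 0.533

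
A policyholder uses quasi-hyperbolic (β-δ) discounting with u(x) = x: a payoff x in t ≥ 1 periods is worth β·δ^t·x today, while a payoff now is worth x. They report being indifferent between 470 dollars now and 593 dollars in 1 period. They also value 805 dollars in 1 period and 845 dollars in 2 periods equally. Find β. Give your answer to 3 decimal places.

β ≈ 0.832

Both payoffs in the second observation are in the future, so β drops out: δ^1·805 = δ^2·845 ⇒ δ = 805/845 = 0.95266.
The first indifference: 470 = β·δ·593, so β = 470/(δ·593) = 470/(0.95266·593) ≈ 0.832.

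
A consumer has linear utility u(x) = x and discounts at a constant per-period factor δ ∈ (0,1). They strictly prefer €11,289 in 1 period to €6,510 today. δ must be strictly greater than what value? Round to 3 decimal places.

Comparing present values: 6510 < δ·11289.
Dividing through by 11289 gives δ > 0.57667.

δ > 0.577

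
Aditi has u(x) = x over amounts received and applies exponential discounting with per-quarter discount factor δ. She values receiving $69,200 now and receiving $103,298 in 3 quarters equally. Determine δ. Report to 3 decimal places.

The payoff in 3 quarters is discounted by δ^3, so u(69200) = δ^3·u(103298) and δ^3 = u(69200)/u(103298).
With u(x) = x: δ^3 = 69200/103298 = 0.66991.
So δ = 0.66991^(1/3) ≈ 0.875.

δ ≈ 0.875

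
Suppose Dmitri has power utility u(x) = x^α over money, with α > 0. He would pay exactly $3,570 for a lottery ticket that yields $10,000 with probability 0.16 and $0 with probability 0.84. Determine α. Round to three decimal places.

Since u(0) = 0, the lottery's EU is 0.16·10000^α.
Setting u(3570) equal to that: 3570^α = 0.16·10000^α ⇒ (3570/10000)^α = 0.16.
α = ln(0.16) / ln(3570/10000) = -1.832581/-1.030019 ≈ 1.779.

α ≈ 1.779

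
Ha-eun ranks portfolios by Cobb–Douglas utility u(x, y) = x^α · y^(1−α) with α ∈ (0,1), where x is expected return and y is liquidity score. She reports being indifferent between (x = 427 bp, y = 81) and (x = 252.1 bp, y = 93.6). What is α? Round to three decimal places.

The Cobb–Douglas utilities coincide, so 427^α·81^(1−α) = 252.1^α·93.6^(1−α).
Taking logs: α·ln 427 + (1−α)·ln 81 = α·ln 252.1 + (1−α)·ln 93.6, i.e. α·0.526958 = (1−α)·0.144581.
With A = 0.526958 and B = 0.144581: α·A = (1−α)·B, so α = B/(A+B) = 0.144581/0.671539 ≈ 0.215.

α ≈ 0.215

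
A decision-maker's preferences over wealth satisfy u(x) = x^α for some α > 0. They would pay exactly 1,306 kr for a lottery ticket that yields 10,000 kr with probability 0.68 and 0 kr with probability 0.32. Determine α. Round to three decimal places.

α ≈ 0.189

EU(lottery) = 0.68·10000^α + 0.32·0 = 0.68·10000^α.
Setting u(1306) equal to that: 1306^α = 0.68·10000^α ⇒ (1306/10000)^α = 0.68.
Taking logs: α·ln(1306/10000) = ln(0.68), so α = -0.385662 / -2.035616 ≈ 0.189.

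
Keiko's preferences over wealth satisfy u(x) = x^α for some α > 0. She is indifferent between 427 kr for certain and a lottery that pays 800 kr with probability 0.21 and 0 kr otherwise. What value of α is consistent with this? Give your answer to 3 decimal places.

EU(lottery) = 0.21·800^α + 0.79·0 = 0.21·800^α.
Indifference: 427^α = 0.21·800^α, so (427/800)^α = 0.21.
α = ln(0.21) / ln(427/800) = -1.560648/-0.627828 ≈ 2.486.

α ≈ 2.486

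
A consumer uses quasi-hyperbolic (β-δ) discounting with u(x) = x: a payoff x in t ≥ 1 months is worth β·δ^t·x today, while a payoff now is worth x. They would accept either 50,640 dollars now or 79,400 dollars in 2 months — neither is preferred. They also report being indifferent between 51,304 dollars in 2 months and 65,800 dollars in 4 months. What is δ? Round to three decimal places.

δ ≈ 0.883

The second indifference involves only future payoffs, so β cancels: β·δ^2·51304 = β·δ^4·65800, giving δ^2 = 51304/65800 = 0.77970, so δ = 0.88300.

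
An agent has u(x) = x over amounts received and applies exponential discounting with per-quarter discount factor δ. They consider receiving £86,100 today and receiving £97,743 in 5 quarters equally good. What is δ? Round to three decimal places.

Indifference means u(86100) = δ^5 · u(97743), so δ^5 = u(86100)/u(97743).
With u(x) = x: δ^5 = 86100/97743 = 0.88088.
Taking the 5th root: δ = 0.88088^(1/5) ≈ 0.975.

δ ≈ 0.975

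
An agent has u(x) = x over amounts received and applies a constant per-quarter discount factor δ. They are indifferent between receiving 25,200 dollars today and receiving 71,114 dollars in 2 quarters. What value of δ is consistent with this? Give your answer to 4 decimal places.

Equating discounted utilities: u(25200) = δ^2·u(71114) ⇒ δ^2 = u(25200)/u(71114).
With u(x) = x: δ^2 = 25200/71114 = 0.35436.
So δ = 0.35436^(1/2) ≈ 0.5953.

δ ≈ 0.5953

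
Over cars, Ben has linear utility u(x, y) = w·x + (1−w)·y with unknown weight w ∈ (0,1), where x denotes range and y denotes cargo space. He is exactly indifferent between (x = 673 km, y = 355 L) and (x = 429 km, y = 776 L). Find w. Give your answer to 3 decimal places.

w = 0.633

Equating utilities: w·673 + (1−w)·355 = w·429 + (1−w)·776.
Rearranging, 244·w − 421·(1−w) = 0.
So w/(1−w) = 421/244 = 1.7254, giving w = 421/(244+421) = 0.633.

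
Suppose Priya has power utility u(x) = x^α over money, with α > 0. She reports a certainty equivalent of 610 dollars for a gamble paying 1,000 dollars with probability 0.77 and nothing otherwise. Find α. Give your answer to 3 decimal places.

Since u(0) = 0, the lottery's EU is 0.77·1000^α.
Indifference: 610^α = 0.77·1000^α, so (610/1000)^α = 0.77.
α = ln(0.77) / ln(610/1000) = -0.261365/-0.494296 ≈ 0.529.

α ≈ 0.529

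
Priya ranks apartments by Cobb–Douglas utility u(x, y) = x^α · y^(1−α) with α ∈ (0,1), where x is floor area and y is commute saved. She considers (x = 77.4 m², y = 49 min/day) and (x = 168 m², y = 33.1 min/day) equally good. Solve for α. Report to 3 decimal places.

The Cobb–Douglas utilities coincide, so 77.4^α·49^(1−α) = 168^α·33.1^(1−α).
Rearrange to (77.4/168)^α = (33.1/49)^(1−α) and take logs: α·-0.774977 = (1−α)·-0.392287.
With A = -0.774977 and B = -0.392287: α·A = (1−α)·B, so α = B/(A+B) = -0.392287/-1.167264 ≈ 0.336.

α ≈ 0.336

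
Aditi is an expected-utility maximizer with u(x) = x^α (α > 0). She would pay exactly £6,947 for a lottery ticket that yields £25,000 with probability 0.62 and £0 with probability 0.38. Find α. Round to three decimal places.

EU(lottery) = 0.62·25000^α + 0.38·0 = 0.62·25000^α.
Equating: 6947^α = 0.62·25000^α, i.e. 0.2779^α = 0.62.
Taking logs: α·ln(6947/25000) = ln(0.62), so α = -0.478036 / -1.280566 ≈ 0.373.

α ≈ 0.373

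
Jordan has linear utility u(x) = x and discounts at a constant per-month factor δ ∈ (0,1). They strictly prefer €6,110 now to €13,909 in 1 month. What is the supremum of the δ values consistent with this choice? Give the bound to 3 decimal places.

δ < 0.439

Comparing present values: 6110 > δ·13909.
So δ < 6110/13909 = 0.43928.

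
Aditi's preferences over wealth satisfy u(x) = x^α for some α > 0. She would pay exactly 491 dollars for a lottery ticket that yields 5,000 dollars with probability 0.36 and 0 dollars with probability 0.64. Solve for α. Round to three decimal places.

EU(lottery) = 0.36·5000^α + 0.64·0 = 0.36·5000^α.
Equating: 491^α = 0.36·5000^α, i.e. 0.0982^α = 0.36.
Take logs: α = ln 0.36 / ln(491/5000) ≈ 0.44022.

α ≈ 0.440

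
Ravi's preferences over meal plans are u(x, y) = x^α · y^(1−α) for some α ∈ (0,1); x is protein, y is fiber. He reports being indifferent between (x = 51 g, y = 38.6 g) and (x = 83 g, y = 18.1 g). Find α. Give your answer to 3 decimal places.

α ≈ 0.609

Set the two utilities equal: 51^α·38.6^(1−α) = 83^α·18.1^(1−α).
Taking logs: α·ln 51 + (1−α)·ln 38.6 = α·ln 83 + (1−α)·ln 18.1, i.e. α·-0.487015 = (1−α)·-0.757340.
So α/(1−α) = (-0.757340)/(-0.487015) = 1.555065, and α = 1.555065/2.555065 ≈ 0.609.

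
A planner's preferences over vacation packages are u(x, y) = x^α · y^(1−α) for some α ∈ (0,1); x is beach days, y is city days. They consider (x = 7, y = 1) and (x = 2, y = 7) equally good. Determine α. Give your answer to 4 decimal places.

α ≈ 0.6083

Set the two utilities equal: 7^α·1^(1−α) = 2^α·7^(1−α).
(7/2)^α = (7/1)^(1−α); take logs: α·ln(7/2) = (1−α)·ln(7/1), i.e. α·1.2527630 = (1−α)·1.9459101.
Thus α·(3.1986731) = 1.9459101, so α = 1.9459101/3.1986731 ≈ 0.6083.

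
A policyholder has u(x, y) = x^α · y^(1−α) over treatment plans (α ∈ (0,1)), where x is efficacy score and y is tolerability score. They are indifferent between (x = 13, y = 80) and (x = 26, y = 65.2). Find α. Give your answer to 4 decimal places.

α ≈ 0.2279

The Cobb–Douglas utilities coincide, so 13^α·80^(1−α) = 26^α·65.2^(1−α).
(13/26)^α = (65.2/80)^(1−α); take logs: α·ln(13/26) = (1−α)·ln(65.2/80), i.e. α·-0.6931472 = (1−α)·-0.2045672.
With A = -0.6931472 and B = -0.2045672: α·A = (1−α)·B, so α = B/(A+B) = -0.2045672/-0.8977144 ≈ 0.2279.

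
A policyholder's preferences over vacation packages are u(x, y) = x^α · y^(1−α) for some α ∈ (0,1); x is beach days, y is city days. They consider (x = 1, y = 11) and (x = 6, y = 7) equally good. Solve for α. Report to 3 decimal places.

The Cobb–Douglas utilities coincide, so 1^α·11^(1−α) = 6^α·7^(1−α).
Rearrange to (1/6)^α = (7/11)^(1−α) and take logs: α·-1.791759 = (1−α)·-0.451985.
Thus α·(-2.243744) = -0.451985, so α = -0.451985/-2.243744 ≈ 0.201.

α ≈ 0.201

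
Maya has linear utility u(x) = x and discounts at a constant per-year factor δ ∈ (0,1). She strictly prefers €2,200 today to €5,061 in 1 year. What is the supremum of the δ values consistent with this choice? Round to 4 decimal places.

Comparing present values: 2200 > δ·5061.
So δ < 2200/5061 = 0.43470.

δ < 0.4347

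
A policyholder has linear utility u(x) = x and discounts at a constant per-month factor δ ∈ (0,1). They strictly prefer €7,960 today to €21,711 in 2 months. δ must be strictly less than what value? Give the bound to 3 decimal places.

The preference means 7960 > δ^2·21711.
Dividing by 21711: δ^2 < 0.36663. Both sides are positive, so the square root keeps the direction.
δ < 0.36663^(1/2) = 0.606.

δ < 0.606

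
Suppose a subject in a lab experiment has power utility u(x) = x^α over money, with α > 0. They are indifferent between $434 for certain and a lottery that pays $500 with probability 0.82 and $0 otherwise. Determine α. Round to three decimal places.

EU(lottery) = 0.82·500^α + 0.18·0 = 0.82·500^α.
Equating: 434^α = 0.82·500^α, i.e. 0.8680^α = 0.82.
Taking logs: α·ln(434/500) = ln(0.82), so α = -0.198451 / -0.141564 ≈ 1.402.

α ≈ 1.402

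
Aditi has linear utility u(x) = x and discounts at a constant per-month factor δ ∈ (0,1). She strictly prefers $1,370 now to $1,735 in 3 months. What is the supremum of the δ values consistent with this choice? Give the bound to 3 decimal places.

δ < 0.924

Under u(x) = x this choice says 1370 > δ^3·1735.
Hence δ^3 < 1370/1735 = 0.78963, and x ↦ x^(1/3) is increasing on (0,∞).
δ < 0.78963^(1/3) = 0.924.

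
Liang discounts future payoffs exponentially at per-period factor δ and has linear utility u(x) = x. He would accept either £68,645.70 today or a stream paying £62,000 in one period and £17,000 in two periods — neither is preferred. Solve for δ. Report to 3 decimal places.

The stream is worth 62000δ + 17000δ² today, so 62000δ + 17000δ² = 68645.70.
So 17000δ² + 62000δ − 68645.70 = 0.
By the quadratic formula (taking the positive root), δ = (−62000 + √8511907600.00) / 34000 ≈ 0.890.

δ ≈ 0.890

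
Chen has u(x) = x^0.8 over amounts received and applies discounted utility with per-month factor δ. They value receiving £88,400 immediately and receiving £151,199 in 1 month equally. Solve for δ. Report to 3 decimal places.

The payoff in 1 month is discounted by δ, so u(88400) = δ·u(151199) and δ = u(88400)/u(151199).
With u(x) = x^0.8: δ = 88400^0.8/151199^0.8 = (88400/151199)^0.8 = 0.65091.

δ ≈ 0.651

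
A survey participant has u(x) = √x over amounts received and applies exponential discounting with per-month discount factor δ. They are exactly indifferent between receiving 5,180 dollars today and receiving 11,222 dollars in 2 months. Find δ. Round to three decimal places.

δ ≈ 0.824

Indifference means u(5180) = δ^2 · u(11222), so δ^2 = u(5180)/u(11222).
With u(x) = √x: δ^2 = √5180/√11222 = √(5180/11222) = 0.67941.
Taking the square root: δ = 0.67941^(1/2) ≈ 0.824.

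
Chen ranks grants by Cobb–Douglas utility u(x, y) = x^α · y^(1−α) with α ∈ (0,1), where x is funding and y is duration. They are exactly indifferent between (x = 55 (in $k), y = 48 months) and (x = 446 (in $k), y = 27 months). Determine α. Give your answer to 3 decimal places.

α ≈ 0.216

The Cobb–Douglas utilities coincide, so 55^α·48^(1−α) = 446^α·27^(1−α).
Rearrange to (55/446)^α = (27/48)^(1−α) and take logs: α·-2.092986 = (1−α)·-0.575364.
With A = -2.092986 and B = -0.575364: α·A = (1−α)·B, so α = B/(A+B) = -0.575364/-2.668350 ≈ 0.216.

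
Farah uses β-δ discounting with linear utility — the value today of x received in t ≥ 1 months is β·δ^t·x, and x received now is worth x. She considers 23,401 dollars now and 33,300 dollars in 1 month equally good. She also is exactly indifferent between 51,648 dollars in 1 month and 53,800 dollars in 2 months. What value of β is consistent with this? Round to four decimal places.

β ≈ 0.7320

From the later pair, β·δ^1·51648 = β·δ^2·53800; dividing through, δ = 51648/53800 = 0.96000.
The first indifference: 23401 = β·δ·33300, so β = 23401/(δ·33300) = 23401/(0.96000·33300) ≈ 0.7320.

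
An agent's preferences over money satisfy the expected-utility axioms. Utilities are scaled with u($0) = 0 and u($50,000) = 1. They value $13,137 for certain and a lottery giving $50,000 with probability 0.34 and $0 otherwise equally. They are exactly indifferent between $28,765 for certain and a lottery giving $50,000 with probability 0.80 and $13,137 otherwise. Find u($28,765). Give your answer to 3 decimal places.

0.868

First, u($13,137) = 0.34·u($50,000) + 0.66·u($0) = 0.34.
The second indifference gives u($28,765) = 0.80·u($50,000) + 0.20·u($13,137) = 0.80·1.00 + 0.20·0.34 = 0.8680.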